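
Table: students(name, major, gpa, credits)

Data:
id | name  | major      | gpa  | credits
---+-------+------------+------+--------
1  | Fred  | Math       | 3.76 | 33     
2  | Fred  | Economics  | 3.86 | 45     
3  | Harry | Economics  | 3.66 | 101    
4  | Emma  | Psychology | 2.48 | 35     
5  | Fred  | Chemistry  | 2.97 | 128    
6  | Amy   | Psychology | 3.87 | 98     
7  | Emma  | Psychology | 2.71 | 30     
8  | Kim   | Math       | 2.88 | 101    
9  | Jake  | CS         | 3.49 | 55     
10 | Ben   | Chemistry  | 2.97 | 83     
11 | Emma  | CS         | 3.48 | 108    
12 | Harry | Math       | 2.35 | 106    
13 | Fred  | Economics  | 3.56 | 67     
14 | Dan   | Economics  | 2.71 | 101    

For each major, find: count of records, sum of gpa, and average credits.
SELECT major,
       COUNT(*) as cnt,
       SUM(gpa) as total_gpa,
       AVG(credits) as avg_credits
FROM students
GROUP BY major

Result:
  CS: 2 records, 6.97 total gpa, 81.50 avg credits
  Chemistry: 2 records, 5.94 total gpa, 105.50 avg credits
  Economics: 4 records, 13.79 total gpa, 78.50 avg credits
  Math: 3 records, 8.99 total gpa, 80.00 avg credits
  Psychology: 3 records, 9.06 total gpa, 54.33 avg credits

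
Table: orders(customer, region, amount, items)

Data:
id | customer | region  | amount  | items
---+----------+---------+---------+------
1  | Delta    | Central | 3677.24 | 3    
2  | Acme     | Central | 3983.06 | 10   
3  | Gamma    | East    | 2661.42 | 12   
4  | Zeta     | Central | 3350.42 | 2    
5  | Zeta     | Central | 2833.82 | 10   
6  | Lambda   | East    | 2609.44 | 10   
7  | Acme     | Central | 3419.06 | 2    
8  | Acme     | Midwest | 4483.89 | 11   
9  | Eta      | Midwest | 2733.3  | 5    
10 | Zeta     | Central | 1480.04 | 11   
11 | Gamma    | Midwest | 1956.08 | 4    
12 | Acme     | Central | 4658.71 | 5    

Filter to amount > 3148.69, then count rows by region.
SELECT region, COUNT(*)
FROM orders
WHERE amount > 3148.69
GROUP BY region

Note: WHERE filters rows before grouping.

Result:
  Central: 5
  Midwest: 1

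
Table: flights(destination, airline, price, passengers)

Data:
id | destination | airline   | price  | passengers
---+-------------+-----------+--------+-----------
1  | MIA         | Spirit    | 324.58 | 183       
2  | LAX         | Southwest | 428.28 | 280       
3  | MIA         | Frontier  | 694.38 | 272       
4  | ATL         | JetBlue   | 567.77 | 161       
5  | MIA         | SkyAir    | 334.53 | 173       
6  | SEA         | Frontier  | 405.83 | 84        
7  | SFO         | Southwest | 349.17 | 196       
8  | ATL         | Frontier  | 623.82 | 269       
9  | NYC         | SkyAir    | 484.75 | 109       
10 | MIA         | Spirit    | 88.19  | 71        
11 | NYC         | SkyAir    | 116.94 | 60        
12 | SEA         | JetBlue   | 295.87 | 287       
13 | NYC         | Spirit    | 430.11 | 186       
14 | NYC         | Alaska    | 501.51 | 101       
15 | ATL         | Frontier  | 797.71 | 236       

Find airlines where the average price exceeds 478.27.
SELECT airline, AVG(price)
FROM flights
GROUP BY airline
HAVING AVG(price) > 478.27

Result:
  Alaska: avg=501.51
  Frontier: avg=630.44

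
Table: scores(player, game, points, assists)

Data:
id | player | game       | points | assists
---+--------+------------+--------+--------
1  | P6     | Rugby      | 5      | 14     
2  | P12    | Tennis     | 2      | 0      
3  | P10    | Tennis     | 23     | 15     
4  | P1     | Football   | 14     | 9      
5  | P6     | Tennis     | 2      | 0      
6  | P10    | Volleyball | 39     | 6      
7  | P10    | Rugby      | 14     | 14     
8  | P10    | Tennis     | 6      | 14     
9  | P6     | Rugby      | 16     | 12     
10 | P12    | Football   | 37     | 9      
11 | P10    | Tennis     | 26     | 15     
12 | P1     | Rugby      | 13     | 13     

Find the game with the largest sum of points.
SELECT game, SUM(points) as val
FROM scores
GROUP BY game
ORDER BY val DESC
LIMIT 1

Result: Tennis with sum(points) = 59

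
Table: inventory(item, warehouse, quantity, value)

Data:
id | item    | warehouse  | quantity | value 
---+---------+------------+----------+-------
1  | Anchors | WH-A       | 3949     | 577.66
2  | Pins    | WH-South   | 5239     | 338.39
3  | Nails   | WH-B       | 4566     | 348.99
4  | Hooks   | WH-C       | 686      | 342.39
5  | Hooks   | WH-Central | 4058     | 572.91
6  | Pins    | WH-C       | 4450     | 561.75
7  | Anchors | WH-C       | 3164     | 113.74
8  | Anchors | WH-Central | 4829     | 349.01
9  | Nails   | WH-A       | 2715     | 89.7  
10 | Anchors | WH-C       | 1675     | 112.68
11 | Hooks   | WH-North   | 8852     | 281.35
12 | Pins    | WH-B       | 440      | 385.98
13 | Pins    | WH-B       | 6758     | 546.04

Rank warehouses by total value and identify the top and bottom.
SELECT warehouse, SUM(value)
FROM inventory
GROUP BY warehouse
ORDER BY SUM(value)

All groups:
  WH-North: 281.35
  WH-South: 338.39
  WH-A: 667.36
  WH-Central: 921.92
  WH-C: 1130.56
  WH-B: 1281.01

Highest: WH-B (1281.01)
Lowest: WH-North (281.35)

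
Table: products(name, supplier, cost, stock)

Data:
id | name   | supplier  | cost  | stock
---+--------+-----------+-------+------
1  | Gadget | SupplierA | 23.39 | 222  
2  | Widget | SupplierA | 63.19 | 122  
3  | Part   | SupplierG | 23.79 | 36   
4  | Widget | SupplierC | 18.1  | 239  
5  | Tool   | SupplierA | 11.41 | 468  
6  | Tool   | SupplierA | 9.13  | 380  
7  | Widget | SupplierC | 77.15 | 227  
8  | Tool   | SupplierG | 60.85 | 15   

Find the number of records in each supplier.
SELECT supplier, COUNT(*) as count
FROM products
GROUP BY supplier

Result:
  SupplierA: 4
  SupplierC: 2
  SupplierG: 2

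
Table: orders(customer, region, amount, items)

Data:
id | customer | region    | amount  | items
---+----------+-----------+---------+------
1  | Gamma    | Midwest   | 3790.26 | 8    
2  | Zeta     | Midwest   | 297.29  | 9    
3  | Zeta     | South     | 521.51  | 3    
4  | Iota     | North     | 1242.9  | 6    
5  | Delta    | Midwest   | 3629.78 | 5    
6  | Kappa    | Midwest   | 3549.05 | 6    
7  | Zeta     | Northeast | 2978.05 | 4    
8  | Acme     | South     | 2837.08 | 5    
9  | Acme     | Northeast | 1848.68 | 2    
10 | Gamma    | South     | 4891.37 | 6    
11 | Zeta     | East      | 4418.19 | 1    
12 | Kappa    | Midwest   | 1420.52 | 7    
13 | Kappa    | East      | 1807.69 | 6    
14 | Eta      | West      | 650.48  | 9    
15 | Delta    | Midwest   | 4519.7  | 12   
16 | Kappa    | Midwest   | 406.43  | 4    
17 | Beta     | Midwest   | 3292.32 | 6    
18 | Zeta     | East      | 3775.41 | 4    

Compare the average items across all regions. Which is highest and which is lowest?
SELECT region, AVG(items)
FROM orders
GROUP BY region
ORDER BY AVG(items)

All groups:
  Northeast: 3.00
  East: 3.67
  South: 4.67
  North: 6.00
  Midwest: 7.13
  West: 9.00

Highest: West (9.00)
Lowest: Northeast (3.00)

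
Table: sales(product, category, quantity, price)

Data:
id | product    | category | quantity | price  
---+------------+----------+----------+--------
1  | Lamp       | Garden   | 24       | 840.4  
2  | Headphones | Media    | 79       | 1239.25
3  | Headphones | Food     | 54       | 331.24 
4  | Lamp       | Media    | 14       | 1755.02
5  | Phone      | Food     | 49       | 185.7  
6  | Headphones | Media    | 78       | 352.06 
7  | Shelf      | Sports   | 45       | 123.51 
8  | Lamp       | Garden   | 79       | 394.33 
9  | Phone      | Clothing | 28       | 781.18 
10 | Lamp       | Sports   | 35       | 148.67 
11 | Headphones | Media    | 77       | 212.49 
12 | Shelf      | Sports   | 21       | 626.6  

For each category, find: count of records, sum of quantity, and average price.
SELECT category,
       COUNT(*) as cnt,
       SUM(quantity) as total_quantity,
       AVG(price) as avg_price
FROM sales
GROUP BY category

Result:
  Clothing: 1 records, 28 total quantity, 781.18 avg price
  Food: 2 records, 103 total quantity, 258.47 avg price
  Garden: 2 records, 103 total quantity, 617.37 avg price
  Media: 4 records, 248 total quantity, 889.71 avg price
  Sports: 3 records, 101 total quantity, 299.59 avg price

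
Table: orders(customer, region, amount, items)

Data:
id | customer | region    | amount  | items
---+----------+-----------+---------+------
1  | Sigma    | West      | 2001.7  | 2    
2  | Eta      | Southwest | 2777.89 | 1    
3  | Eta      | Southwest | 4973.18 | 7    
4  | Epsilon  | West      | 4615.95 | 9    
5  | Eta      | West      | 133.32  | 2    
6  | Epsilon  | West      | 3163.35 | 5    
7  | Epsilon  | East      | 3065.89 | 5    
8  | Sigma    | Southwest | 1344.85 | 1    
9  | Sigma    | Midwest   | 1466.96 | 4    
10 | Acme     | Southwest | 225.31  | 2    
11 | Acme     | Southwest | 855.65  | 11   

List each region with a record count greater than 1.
SELECT region, COUNT(*) as cnt
FROM orders
GROUP BY region
HAVING COUNT(*) > 1

Result:
  Southwest: 5
  West: 4

Note: HAVING filters groups after aggregation, WHERE filters rows before.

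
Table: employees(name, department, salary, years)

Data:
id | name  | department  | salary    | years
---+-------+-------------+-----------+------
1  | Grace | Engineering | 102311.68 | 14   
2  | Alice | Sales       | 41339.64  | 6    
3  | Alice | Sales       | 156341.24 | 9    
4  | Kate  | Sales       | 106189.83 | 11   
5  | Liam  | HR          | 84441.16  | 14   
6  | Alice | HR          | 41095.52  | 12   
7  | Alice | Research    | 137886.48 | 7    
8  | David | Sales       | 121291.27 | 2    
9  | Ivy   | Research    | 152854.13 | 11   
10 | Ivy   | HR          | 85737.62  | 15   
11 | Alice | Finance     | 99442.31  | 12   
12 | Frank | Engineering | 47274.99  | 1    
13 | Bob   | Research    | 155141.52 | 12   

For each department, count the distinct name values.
SELECT department, COUNT(DISTINCT name)
FROM employees
GROUP BY department

Result:
  Engineering: 2 distinct
  Finance: 1 distinct
  HR: 3 distinct
  Research: 3 distinct
  Sales: 3 distinct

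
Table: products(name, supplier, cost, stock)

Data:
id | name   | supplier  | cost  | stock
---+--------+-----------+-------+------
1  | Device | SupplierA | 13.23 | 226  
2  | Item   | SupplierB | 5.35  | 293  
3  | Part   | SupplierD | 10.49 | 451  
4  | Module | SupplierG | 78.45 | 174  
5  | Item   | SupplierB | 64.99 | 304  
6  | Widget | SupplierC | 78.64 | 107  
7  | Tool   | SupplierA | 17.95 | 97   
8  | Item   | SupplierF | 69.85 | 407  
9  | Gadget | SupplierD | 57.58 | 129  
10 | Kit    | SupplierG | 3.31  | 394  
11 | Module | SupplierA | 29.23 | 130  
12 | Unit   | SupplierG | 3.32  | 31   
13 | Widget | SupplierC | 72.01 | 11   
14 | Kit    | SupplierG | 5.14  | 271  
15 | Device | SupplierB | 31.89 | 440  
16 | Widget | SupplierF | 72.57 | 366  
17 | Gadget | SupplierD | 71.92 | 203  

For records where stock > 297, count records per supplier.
SELECT supplier, COUNT(*)
FROM products
WHERE stock > 297
GROUP BY supplier

Note: WHERE filters rows before grouping.

Result:
  SupplierB: 2
  SupplierD: 1
  SupplierF: 2
  SupplierG: 1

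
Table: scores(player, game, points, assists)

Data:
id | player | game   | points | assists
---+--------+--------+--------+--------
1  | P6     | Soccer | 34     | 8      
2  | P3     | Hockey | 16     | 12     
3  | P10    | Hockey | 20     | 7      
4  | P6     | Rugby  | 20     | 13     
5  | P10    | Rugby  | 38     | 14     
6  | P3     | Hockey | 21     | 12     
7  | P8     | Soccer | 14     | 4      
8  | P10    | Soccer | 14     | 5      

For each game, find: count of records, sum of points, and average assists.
SELECT game,
       COUNT(*) as cnt,
       SUM(points) as total_points,
       AVG(assists) as avg_assists
FROM scores
GROUP BY game

Result:
  Hockey: 3 records, 57 total points, 10.33 avg assists
  Rugby: 2 records, 58 total points, 13.50 avg assists
  Soccer: 3 records, 62 total points, 5.67 avg assists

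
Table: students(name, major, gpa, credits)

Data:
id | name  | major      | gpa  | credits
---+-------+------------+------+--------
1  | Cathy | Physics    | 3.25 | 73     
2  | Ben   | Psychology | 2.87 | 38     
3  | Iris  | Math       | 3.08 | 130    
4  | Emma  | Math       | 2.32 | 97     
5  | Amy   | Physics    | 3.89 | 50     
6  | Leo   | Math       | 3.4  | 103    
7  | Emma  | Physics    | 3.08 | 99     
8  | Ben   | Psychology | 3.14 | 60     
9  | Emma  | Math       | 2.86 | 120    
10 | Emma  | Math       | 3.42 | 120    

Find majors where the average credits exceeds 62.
SELECT major, AVG(credits)
FROM students
GROUP BY major
HAVING AVG(credits) > 62

Result:
  Math: avg=114.00
  Physics: avg=74.00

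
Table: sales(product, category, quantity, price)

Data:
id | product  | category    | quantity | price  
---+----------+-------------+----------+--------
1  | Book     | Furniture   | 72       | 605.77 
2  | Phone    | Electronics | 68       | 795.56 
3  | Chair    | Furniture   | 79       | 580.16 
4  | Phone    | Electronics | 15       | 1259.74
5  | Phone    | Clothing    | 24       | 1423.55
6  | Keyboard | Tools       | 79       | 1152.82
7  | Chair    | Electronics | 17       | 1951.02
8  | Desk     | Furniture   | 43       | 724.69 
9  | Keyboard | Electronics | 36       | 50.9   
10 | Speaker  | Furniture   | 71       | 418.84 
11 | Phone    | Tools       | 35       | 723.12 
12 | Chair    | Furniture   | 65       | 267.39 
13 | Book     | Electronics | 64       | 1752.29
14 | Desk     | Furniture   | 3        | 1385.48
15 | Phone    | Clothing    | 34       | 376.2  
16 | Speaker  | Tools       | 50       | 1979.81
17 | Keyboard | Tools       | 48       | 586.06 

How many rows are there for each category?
SELECT category, COUNT(*) as count
FROM sales
GROUP BY category

Result:
  Clothing: 2
  Electronics: 5
  Furniture: 6
  Tools: 4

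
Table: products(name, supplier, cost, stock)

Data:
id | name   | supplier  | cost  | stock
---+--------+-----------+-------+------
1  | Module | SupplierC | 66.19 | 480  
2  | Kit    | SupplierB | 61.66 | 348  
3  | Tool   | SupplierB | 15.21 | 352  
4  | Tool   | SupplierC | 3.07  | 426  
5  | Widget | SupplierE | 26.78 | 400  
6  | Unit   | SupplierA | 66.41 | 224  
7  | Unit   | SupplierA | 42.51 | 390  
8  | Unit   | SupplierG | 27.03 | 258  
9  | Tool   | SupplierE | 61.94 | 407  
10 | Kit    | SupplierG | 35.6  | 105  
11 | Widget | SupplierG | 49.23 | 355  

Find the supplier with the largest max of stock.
SELECT supplier, MAX(stock) as val
FROM products
GROUP BY supplier
ORDER BY val DESC
LIMIT 1

Result: SupplierC with max(stock) = 480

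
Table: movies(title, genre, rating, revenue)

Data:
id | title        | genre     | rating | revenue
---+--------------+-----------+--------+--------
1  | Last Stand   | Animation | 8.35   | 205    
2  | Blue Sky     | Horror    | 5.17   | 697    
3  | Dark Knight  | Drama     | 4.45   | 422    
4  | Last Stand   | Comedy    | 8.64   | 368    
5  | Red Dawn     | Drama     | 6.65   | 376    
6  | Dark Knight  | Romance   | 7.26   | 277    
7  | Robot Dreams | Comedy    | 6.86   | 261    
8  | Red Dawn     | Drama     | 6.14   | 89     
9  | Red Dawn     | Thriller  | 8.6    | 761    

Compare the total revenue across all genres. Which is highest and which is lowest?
SELECT genre, SUM(revenue)
FROM movies
GROUP BY genre
ORDER BY SUM(revenue)

All groups:
  Animation: 205
  Romance: 277
  Comedy: 629
  Horror: 697
  Thriller: 761
  Drama: 887

Highest: Drama (887)
Lowest: Animation (205)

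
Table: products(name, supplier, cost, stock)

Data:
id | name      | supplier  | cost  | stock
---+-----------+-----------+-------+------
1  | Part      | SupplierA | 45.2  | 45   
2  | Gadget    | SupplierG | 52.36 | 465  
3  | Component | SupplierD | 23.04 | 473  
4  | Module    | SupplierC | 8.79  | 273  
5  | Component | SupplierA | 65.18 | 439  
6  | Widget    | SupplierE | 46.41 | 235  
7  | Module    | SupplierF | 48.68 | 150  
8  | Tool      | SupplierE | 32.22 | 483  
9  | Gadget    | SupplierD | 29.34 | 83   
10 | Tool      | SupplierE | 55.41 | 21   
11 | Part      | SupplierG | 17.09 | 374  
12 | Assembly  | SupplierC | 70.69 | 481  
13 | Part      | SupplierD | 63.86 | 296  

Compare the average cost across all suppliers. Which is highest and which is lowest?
SELECT supplier, AVG(cost)
FROM products
GROUP BY supplier
ORDER BY AVG(cost)

All groups:
  SupplierG: 34.73
  SupplierD: 38.75
  SupplierC: 39.74
  SupplierE: 44.68
  SupplierF: 48.68
  SupplierA: 55.19

Highest: SupplierA (55.19)
Lowest: SupplierG (34.73)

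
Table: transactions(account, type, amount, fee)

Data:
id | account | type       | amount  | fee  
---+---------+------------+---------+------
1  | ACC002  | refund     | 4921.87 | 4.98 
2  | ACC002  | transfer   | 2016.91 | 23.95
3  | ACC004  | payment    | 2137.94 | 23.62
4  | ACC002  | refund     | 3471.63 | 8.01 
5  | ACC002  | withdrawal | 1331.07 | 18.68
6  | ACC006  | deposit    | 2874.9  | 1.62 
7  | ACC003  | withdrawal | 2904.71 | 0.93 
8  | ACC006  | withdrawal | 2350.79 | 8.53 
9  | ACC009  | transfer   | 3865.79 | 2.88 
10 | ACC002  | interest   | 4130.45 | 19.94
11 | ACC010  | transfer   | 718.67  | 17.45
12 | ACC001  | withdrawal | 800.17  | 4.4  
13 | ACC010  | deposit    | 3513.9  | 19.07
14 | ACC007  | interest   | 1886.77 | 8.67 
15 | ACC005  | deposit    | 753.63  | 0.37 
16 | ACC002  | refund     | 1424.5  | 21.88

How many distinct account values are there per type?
SELECT type, COUNT(DISTINCT account)
FROM transactions
GROUP BY type

Result:
  deposit: 3 distinct
  interest: 2 distinct
  payment: 1 distinct
  refund: 1 distinct
  transfer: 3 distinct
  withdrawal: 4 distinct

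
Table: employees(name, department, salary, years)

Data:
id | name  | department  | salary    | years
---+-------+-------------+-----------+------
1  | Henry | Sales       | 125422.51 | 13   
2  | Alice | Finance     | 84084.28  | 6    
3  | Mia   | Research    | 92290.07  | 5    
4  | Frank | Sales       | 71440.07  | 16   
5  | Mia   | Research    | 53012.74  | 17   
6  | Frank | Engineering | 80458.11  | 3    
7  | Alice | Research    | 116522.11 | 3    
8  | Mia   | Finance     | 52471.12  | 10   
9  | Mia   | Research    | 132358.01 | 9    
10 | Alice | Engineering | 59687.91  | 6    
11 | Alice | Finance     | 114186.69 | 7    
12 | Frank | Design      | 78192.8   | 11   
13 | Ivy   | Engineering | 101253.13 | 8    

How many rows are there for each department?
SELECT department, COUNT(*) as count
FROM employees
GROUP BY department

Result:
  Design: 1
  Engineering: 3
  Finance: 3
  Research: 4
  Sales: 2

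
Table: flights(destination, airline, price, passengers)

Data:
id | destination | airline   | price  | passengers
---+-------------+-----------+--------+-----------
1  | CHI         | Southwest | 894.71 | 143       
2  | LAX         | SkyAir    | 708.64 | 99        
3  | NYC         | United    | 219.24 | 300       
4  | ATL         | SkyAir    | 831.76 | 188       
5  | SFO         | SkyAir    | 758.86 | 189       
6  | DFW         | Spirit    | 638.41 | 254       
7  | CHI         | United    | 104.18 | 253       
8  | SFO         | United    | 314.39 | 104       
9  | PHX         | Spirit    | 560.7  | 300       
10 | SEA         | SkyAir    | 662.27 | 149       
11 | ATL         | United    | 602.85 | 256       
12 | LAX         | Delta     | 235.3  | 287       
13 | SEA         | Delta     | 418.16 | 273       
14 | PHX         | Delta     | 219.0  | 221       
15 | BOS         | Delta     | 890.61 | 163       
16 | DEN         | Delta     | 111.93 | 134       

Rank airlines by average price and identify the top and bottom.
SELECT airline, AVG(price)
FROM flights
GROUP BY airline
ORDER BY AVG(price)

All groups:
  United: 310.17
  Delta: 375.00
  Spirit: 599.56
  SkyAir: 740.38
  Southwest: 894.71

Highest: Southwest (894.71)
Lowest: United (310.17)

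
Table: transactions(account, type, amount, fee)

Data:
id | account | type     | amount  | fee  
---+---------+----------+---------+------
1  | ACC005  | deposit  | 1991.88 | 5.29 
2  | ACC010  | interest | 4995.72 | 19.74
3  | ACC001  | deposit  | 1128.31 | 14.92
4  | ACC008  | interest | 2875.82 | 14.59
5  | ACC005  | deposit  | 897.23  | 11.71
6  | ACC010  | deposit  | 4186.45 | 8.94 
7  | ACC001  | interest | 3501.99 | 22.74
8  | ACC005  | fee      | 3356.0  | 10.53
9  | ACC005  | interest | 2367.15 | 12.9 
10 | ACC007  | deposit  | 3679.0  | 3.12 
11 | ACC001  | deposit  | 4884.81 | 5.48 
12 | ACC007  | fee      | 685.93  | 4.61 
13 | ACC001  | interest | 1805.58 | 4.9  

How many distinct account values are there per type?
SELECT type, COUNT(DISTINCT account)
FROM transactions
GROUP BY type

Result:
  deposit: 4 distinct
  fee: 2 distinct
  interest: 4 distinct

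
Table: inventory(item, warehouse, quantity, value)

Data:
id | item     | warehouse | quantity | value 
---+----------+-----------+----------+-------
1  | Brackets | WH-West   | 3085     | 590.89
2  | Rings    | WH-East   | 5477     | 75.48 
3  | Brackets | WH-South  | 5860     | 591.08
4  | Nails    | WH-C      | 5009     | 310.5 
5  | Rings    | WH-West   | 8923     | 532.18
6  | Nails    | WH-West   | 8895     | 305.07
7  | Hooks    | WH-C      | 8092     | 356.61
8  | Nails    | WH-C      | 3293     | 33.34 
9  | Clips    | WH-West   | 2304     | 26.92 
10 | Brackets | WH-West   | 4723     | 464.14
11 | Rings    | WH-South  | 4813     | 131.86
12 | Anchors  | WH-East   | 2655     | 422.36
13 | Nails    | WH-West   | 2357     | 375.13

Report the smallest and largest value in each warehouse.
SELECT warehouse, MIN(value), MAX(value)
FROM inventory
GROUP BY warehouse

Result:
  WH-C: min=33.34, max=356.61
  WH-East: min=75.48, max=422.36
  WH-South: min=131.86, max=591.08
  WH-West: min=26.92, max=590.89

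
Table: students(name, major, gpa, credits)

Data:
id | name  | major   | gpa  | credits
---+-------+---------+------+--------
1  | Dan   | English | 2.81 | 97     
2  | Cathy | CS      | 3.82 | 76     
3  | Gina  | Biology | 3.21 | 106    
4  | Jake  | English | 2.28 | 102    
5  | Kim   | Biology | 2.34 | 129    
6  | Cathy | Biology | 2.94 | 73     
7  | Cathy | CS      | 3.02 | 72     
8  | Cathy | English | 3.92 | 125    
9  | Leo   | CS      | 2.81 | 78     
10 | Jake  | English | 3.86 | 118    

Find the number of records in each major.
SELECT major, COUNT(*) as count
FROM students
GROUP BY major

Result:
  Biology: 3
  CS: 3
  English: 4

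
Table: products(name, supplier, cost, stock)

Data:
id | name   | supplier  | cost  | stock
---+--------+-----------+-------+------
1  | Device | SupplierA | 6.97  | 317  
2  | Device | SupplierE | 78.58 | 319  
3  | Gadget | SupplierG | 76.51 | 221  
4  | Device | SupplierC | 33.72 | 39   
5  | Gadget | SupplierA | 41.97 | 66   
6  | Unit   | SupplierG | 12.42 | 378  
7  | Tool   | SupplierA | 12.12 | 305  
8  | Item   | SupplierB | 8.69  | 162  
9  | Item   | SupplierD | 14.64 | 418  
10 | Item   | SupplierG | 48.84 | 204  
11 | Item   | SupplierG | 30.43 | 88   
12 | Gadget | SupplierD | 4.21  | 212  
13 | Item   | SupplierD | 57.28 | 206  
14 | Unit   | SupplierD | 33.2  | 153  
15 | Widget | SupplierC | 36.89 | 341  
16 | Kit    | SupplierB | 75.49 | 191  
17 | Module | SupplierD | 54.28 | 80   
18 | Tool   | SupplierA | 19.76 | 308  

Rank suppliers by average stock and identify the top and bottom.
SELECT supplier, AVG(stock)
FROM products
GROUP BY supplier
ORDER BY AVG(stock)

All groups:
  SupplierB: 176.50
  SupplierC: 190.00
  SupplierD: 213.80
  SupplierG: 222.75
  SupplierA: 249.00
  SupplierE: 319.00

Highest: SupplierE (319.00)
Lowest: SupplierB (176.50)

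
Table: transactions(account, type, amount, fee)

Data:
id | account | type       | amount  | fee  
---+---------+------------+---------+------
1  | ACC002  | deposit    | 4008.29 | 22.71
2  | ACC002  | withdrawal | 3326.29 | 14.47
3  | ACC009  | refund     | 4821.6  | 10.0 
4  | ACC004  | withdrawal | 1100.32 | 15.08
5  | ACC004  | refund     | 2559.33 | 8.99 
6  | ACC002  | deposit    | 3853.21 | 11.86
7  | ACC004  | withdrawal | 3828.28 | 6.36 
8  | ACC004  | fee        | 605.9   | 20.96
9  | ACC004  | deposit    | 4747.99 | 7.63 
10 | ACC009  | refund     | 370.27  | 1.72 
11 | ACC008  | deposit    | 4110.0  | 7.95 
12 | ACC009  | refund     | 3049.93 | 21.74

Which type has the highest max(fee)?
SELECT type, MAX(fee) as val
FROM transactions
GROUP BY type
ORDER BY val DESC
LIMIT 1

Result: deposit with max(fee) = 22.71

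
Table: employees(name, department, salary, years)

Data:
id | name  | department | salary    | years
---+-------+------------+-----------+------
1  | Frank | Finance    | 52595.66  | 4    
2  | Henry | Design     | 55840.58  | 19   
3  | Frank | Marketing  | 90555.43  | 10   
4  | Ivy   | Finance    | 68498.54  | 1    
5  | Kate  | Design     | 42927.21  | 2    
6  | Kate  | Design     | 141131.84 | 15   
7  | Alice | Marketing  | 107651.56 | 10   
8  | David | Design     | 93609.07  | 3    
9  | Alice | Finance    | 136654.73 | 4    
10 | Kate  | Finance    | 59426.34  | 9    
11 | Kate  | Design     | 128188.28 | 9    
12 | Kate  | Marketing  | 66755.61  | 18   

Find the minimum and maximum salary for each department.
SELECT department, MIN(salary), MAX(salary)
FROM employees
GROUP BY department

Result:
  Design: min=42927.21, max=141131.84
  Finance: min=52595.66, max=136654.73
  Marketing: min=66755.61, max=107651.56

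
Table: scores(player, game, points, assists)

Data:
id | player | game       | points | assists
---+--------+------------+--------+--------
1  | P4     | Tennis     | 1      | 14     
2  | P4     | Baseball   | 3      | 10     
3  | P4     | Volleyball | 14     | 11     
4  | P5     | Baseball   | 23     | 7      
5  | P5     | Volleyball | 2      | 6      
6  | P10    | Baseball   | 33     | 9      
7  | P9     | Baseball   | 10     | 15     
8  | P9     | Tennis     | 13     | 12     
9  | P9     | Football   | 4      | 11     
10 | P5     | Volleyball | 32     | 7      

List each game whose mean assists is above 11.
SELECT game, AVG(assists)
FROM scores
GROUP BY game
HAVING AVG(assists) > 11

Result:
  Tennis: avg=13.00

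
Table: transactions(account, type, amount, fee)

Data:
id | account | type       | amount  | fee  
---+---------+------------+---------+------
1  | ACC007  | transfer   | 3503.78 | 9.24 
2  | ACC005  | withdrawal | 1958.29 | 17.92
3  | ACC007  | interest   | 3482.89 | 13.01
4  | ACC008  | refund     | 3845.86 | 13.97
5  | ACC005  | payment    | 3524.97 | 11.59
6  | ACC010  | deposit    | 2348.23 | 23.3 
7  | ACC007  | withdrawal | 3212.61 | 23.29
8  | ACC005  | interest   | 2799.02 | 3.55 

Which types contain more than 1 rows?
SELECT type, COUNT(*) as cnt
FROM transactions
GROUP BY type
HAVING COUNT(*) > 1

Result:
  interest: 2
  withdrawal: 2

Note: HAVING filters groups after aggregation, WHERE filters rows before.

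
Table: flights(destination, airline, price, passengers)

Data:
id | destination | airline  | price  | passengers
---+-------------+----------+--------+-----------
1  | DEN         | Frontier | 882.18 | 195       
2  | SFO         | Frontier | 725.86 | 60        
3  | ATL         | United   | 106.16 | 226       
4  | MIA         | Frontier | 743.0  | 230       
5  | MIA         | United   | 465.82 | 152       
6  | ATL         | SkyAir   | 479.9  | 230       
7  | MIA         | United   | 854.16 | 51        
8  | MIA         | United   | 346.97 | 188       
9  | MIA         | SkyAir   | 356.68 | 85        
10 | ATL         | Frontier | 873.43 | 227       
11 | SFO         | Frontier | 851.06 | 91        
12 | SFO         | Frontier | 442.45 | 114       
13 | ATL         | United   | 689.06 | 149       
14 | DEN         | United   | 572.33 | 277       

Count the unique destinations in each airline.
SELECT airline, COUNT(DISTINCT destination)
FROM flights
GROUP BY airline

Result:
  Frontier: 4 distinct
  SkyAir: 2 distinct
  United: 3 distinct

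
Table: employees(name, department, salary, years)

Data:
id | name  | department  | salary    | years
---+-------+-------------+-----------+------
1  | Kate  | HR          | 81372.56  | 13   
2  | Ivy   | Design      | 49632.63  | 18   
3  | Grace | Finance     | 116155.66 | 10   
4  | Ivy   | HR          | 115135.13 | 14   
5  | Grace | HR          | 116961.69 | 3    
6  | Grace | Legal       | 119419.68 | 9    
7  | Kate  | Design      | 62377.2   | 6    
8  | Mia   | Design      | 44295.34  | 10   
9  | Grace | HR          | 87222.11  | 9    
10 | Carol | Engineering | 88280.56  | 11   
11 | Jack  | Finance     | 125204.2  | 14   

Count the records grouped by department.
SELECT department, COUNT(*) as count
FROM employees
GROUP BY department

Result:
  Design: 3
  Engineering: 1
  Finance: 2
  HR: 4
  Legal: 1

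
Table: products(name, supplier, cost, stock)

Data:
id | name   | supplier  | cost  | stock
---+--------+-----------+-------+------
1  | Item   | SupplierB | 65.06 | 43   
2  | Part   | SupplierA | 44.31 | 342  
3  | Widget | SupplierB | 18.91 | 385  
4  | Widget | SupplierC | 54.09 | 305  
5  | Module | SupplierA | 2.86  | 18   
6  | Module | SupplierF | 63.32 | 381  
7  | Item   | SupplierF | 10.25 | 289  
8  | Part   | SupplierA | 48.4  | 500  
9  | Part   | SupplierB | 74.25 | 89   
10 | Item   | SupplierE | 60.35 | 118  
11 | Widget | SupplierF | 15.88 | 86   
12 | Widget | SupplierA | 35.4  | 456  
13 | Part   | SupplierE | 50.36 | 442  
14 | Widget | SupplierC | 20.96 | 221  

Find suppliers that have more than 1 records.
SELECT supplier, COUNT(*) as cnt
FROM products
GROUP BY supplier
HAVING COUNT(*) > 1

Result:
  SupplierA: 4
  SupplierB: 3
  SupplierC: 2
  SupplierE: 2
  SupplierF: 3

Note: HAVING filters groups after aggregation, WHERE filters rows before.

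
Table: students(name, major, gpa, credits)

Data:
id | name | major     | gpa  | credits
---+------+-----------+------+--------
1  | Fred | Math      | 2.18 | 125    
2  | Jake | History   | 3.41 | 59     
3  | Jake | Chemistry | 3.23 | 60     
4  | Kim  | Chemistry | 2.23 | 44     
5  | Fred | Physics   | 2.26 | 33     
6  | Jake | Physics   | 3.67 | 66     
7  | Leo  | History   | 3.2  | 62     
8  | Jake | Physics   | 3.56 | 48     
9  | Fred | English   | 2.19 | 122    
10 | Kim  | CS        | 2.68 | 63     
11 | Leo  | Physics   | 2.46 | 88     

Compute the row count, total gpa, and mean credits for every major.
SELECT major,
       COUNT(*) as cnt,
       SUM(gpa) as total_gpa,
       AVG(credits) as avg_credits
FROM students
GROUP BY major

Result:
  CS: 1 records, 2.68 total gpa, 63.00 avg credits
  Chemistry: 2 records, 5.46 total gpa, 52.00 avg credits
  English: 1 records, 2.19 total gpa, 122.00 avg credits
  History: 2 records, 6.61 total gpa, 60.50 avg credits
  Math: 1 records, 2.18 total gpa, 125.00 avg credits
  Physics: 4 records, 11.95 total gpa, 58.75 avg credits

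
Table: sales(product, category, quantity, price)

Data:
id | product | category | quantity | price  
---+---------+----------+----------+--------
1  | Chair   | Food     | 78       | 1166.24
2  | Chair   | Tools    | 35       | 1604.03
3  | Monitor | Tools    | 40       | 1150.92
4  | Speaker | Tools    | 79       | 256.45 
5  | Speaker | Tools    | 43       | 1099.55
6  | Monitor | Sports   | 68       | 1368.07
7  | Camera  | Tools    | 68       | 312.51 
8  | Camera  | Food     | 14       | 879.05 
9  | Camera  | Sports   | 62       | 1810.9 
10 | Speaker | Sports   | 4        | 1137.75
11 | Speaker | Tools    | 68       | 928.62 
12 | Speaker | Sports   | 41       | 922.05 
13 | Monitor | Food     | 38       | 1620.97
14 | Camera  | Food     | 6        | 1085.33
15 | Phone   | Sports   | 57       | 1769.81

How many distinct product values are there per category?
SELECT category, COUNT(DISTINCT product)
FROM sales
GROUP BY category

Result:
  Food: 3 distinct
  Sports: 4 distinct
  Tools: 4 distinct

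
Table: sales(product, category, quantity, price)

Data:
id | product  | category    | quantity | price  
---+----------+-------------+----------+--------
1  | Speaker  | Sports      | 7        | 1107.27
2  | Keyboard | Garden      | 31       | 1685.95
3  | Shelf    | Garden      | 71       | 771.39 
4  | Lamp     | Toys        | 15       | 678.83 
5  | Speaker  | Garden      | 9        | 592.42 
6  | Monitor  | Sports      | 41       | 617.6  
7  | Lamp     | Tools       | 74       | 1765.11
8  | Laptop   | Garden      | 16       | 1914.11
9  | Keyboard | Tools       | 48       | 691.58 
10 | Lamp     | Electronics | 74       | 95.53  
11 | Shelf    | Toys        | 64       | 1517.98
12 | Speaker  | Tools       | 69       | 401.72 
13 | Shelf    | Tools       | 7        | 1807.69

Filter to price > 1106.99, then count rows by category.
SELECT category, COUNT(*)
FROM sales
WHERE price > 1106.99
GROUP BY category

Note: WHERE filters rows before grouping.

Result:
  Garden: 2
  Sports: 1
  Tools: 2
  Toys: 1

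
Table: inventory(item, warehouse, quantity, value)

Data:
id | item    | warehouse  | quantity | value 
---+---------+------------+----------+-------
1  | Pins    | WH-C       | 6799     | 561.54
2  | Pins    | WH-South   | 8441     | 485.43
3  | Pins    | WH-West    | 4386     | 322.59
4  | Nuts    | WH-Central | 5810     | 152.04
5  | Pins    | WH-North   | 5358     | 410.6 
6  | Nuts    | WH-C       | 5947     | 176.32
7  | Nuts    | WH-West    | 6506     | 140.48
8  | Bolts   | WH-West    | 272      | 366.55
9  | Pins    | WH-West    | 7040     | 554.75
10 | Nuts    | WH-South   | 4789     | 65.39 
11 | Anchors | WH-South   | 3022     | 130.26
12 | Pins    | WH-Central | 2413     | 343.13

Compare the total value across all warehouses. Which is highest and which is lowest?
SELECT warehouse, SUM(value)
FROM inventory
GROUP BY warehouse
ORDER BY SUM(value)

All groups:
  WH-North: 410.60
  WH-Central: 495.17
  WH-South: 681.08
  WH-C: 737.86
  WH-West: 1384.37

Highest: WH-West (1384.37)
Lowest: WH-North (410.60)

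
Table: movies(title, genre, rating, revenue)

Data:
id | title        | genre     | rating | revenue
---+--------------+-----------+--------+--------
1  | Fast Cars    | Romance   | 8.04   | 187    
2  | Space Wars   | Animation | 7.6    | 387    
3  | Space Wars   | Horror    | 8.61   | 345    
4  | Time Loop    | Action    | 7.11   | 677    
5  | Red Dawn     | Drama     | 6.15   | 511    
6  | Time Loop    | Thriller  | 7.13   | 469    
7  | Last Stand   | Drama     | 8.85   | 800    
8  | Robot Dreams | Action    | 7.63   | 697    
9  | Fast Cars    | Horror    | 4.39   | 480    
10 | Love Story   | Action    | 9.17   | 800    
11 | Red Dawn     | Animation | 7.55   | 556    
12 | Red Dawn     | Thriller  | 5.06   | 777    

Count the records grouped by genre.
SELECT genre, COUNT(*) as count
FROM movies
GROUP BY genre

Result:
  Action: 3
  Animation: 2
  Drama: 2
  Horror: 2
  Romance: 1
  Thriller: 2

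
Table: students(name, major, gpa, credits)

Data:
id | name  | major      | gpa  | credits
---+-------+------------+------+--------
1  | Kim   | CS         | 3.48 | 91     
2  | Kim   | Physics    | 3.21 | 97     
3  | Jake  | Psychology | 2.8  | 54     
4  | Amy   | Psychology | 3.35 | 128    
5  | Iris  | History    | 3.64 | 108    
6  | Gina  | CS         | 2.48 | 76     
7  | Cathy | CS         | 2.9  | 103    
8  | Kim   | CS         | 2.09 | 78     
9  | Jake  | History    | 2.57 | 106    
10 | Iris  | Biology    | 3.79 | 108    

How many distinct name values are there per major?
SELECT major, COUNT(DISTINCT name)
FROM students
GROUP BY major

Result:
  Biology: 1 distinct
  CS: 3 distinct
  History: 2 distinct
  Physics: 1 distinct
  Psychology: 2 distinct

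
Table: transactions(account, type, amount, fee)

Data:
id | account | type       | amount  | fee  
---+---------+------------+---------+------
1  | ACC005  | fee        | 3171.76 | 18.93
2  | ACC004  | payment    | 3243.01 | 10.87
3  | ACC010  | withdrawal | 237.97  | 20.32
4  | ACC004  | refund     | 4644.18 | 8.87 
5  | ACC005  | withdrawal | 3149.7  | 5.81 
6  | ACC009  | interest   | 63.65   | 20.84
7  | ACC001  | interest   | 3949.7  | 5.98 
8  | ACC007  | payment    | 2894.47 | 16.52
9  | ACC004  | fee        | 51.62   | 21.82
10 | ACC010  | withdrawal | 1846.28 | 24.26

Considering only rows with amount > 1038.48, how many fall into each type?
SELECT type, COUNT(*)
FROM transactions
WHERE amount > 1038.48
GROUP BY type

Note: WHERE filters rows before grouping.

Result:
  fee: 1
  interest: 1
  payment: 2
  refund: 1
  withdrawal: 2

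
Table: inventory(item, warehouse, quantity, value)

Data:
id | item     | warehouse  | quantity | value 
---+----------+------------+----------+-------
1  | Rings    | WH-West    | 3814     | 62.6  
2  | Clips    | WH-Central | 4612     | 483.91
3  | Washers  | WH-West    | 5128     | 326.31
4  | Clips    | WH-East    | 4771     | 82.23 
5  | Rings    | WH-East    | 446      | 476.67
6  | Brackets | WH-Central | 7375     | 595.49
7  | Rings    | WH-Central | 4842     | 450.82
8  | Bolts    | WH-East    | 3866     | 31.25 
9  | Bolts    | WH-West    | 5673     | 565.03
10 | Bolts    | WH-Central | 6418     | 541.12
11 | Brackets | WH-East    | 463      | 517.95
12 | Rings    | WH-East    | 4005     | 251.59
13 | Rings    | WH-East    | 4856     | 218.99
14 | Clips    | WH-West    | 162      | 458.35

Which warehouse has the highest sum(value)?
SELECT warehouse, SUM(value) as val
FROM inventory
GROUP BY warehouse
ORDER BY val DESC
LIMIT 1

Result: WH-Central with sum(value) = 2071.34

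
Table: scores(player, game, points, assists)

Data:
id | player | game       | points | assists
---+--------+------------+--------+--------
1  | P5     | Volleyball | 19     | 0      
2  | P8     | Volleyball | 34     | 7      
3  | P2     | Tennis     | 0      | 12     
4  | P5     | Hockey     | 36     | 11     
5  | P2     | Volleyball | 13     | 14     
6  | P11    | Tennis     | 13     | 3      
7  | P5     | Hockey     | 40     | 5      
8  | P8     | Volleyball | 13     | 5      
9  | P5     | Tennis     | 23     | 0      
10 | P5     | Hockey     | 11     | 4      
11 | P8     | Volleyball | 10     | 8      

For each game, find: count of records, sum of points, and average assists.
SELECT game,
       COUNT(*) as cnt,
       SUM(points) as total_points,
       AVG(assists) as avg_assists
FROM scores
GROUP BY game

Result:
  Hockey: 3 records, 87 total points, 6.67 avg assists
  Tennis: 3 records, 36 total points, 5.00 avg assists
  Volleyball: 5 records, 89 total points, 6.80 avg assists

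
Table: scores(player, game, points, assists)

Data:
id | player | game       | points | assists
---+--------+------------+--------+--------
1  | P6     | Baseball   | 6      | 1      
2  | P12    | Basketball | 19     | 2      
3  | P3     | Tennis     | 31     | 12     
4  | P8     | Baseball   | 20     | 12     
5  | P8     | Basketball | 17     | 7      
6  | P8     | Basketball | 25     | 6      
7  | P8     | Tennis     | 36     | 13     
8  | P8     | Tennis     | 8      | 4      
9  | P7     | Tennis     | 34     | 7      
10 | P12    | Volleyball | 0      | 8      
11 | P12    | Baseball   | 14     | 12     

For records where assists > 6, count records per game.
SELECT game, COUNT(*)
FROM scores
WHERE assists > 6
GROUP BY game

Note: WHERE filters rows before grouping.

Result:
  Baseball: 2
  Basketball: 1
  Tennis: 3
  Volleyball: 1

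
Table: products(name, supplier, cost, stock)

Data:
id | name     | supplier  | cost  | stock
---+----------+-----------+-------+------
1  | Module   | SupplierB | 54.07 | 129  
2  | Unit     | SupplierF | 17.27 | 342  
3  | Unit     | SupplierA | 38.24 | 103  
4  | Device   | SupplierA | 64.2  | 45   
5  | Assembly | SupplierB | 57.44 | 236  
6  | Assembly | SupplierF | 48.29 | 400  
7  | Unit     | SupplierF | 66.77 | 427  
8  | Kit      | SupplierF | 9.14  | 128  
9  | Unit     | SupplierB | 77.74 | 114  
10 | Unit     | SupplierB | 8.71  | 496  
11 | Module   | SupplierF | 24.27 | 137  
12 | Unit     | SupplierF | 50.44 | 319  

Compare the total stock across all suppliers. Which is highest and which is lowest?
SELECT supplier, SUM(stock)
FROM products
GROUP BY supplier
ORDER BY SUM(stock)

All groups:
  SupplierA: 148
  SupplierB: 975
  SupplierF: 1753

Highest: SupplierF (1753)
Lowest: SupplierA (148)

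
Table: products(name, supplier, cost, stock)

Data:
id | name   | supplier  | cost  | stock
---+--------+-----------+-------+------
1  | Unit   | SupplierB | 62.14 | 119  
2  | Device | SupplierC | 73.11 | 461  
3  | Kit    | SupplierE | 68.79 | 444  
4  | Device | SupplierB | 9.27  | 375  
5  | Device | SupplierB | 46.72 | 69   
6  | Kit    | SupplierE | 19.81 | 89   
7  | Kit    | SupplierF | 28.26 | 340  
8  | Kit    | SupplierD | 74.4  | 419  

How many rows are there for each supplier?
SELECT supplier, COUNT(*) as count
FROM products
GROUP BY supplier

Result:
  SupplierB: 3
  SupplierC: 1
  SupplierD: 1
  SupplierE: 2
  SupplierF: 1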